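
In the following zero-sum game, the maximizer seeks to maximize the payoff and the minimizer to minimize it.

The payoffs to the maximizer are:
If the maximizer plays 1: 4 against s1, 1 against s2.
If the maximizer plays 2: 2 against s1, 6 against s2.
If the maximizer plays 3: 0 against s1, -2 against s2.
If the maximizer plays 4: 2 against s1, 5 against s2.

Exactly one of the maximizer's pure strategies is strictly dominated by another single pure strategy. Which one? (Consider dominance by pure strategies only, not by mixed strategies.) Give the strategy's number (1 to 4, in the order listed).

3

Compare 3 with 1: 4 > 0, 1 > -2.
So 1 strictly dominates 3 for the maximizer; 3 is strictly dominated.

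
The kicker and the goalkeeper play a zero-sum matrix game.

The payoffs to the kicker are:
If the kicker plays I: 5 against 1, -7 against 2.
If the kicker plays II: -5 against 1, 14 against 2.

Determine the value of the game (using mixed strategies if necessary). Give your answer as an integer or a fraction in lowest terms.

35/31

Row minima are -7 and -5, so the kicker's maximin is -5; column maxima are 5 and 14, so the goalkeeper's minimax is 5. These differ, so the equilibrium is in mixed strategies.
Let the kicker play I with probability p. The goalkeeper is indifferent when 5p − 5(1−p) = −7p + 14(1−p), giving p = 19/31.
Let the goalkeeper play 1 with probability q. The kicker is indifferent when 5q − 7(1−q) = −5q + 14(1−q), giving q = 21/31.
The value is 5·(21/31) + (-7)·(10/31) = 35/31.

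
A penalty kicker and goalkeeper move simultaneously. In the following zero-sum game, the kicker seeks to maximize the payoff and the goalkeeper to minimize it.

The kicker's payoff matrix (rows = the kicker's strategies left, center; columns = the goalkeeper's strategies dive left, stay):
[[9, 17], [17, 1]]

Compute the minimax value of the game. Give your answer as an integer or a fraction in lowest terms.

35/3

Row minima are 9 and 1, so the kicker's maximin is 9; column maxima are 17 and 17, so the goalkeeper's minimax is 17. These differ, so the equilibrium is in mixed strategies.
Let the kicker play left with probability p. The goalkeeper is indifferent when 9p + 17(1−p) = 17p + (1−p), giving p = 2/3.
Let the goalkeeper play dive left with probability q. The kicker is indifferent when 9q + 17(1−q) = 17q + (1−q), giving q = 2/3.
The value is 9·(2/3) + (17)·(1/3) = 35/3.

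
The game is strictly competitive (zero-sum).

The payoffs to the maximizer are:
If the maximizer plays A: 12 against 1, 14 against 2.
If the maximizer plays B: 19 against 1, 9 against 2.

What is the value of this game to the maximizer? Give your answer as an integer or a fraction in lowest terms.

79/6

Row minima are 12 and 9, so the maximizer's maximin is 12; column maxima are 19 and 14, so the minimizer's minimax is 14. These differ, so the equilibrium is in mixed strategies.
Let the maximizer play A with probability p. The minimizer is indifferent when 12p + 19(1−p) = 14p + 9(1−p), giving p = 5/6.
Let the minimizer play 1 with probability q. The maximizer is indifferent when 12q + 14(1−q) = 19q + 9(1−q), giving q = 5/12.
The value is 12·(5/12) + (14)·(7/12) = 79/6.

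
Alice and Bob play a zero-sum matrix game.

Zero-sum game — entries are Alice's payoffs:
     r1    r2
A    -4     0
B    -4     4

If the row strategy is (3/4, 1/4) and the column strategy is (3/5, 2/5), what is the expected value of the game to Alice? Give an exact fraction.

-2

Against (3/5, 2/5), each row's expected payoff is A: -12/5; B: -4/5.
Taking the (3/4, 1/4)-weighted average: (3/4)·(-12/5) + (1/4)·(-4/5) = -2.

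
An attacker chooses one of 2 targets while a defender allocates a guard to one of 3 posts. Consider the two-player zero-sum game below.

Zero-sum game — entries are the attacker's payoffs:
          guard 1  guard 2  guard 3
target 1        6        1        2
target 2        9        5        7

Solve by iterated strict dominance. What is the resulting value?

Column guard 3 is strictly dominated by guard 2 for the defender (1<2, 5<7); eliminate guard 3.
Column guard 1 is strictly dominated by guard 2 for the defender (1<6, 5<9); eliminate guard 1.
Row target 1 is strictly dominated by row target 2 (5>1); eliminate target 1.
Only (target 2, guard 2) remains, with payoff 5.

5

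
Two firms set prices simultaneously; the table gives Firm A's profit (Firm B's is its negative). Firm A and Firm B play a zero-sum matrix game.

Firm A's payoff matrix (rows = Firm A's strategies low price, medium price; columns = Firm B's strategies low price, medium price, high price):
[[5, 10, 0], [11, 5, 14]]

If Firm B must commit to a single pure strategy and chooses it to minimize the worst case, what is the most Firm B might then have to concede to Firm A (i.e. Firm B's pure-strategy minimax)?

The worst case (largest entry) in each column is low price: 11, medium price: 10, high price: 14.
The best (smallest) of these is 10.

10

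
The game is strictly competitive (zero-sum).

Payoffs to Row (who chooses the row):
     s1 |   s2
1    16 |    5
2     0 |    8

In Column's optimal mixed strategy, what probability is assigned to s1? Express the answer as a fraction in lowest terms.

3/19

Row minima are 5 and 0, so Row's maximin is 5; column maxima are 16 and 8, so Column's minimax is 8. These differ, so the equilibrium is in mixed strategies.
Let Column play s1 with probability q. Row is indifferent when 16q + 5(1−q) = 8(1−q), giving q = 3/19.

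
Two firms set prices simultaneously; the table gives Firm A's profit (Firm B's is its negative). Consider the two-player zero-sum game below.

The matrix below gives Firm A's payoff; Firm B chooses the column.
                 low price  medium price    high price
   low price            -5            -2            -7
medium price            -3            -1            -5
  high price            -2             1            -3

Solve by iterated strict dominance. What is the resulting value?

Column low price is strictly dominated by high price for Firm B (-7<-5, -5<-3, -3<-2); eliminate low price.
Row low price is strictly dominated by row medium price (-1>-2, -5>-7); eliminate low price.
Row medium price is strictly dominated by row high price (1>-1, -3>-5); eliminate medium price.
Column medium price is strictly dominated by high price for Firm B (-3<1); eliminate medium price.
Only (high price, high price) remains, with payoff -3.

-3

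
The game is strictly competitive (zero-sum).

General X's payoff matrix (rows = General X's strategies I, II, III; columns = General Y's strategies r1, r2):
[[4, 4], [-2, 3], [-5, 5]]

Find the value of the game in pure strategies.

4

Row minima: 4, -2, -5 → General X's maximin is 4.
Column maxima: 4, 5 → General Y's minimax is 4.
They coincide at (I, r1), so the value is 4.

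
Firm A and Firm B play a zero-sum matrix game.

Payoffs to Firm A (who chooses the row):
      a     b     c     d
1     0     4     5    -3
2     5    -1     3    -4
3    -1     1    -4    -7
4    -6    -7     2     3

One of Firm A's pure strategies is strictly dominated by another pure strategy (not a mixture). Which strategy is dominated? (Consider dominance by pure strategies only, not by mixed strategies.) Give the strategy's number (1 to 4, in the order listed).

Compare 3 with 1: 0 > -1, 4 > 1, 5 > -4, -3 > -7.
So 1 strictly dominates 3 for Firm A; 3 is strictly dominated.

3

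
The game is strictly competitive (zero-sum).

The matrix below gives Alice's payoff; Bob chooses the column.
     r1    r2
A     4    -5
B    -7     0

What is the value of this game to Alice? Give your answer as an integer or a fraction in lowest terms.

Row minima are -5 and -7, so Alice's maximin is -5; column maxima are 4 and 0, so Bob's minimax is 0. These differ, so the equilibrium is in mixed strategies.
Let Alice play A with probability p. Bob is indifferent when 4p − 7(1−p) = −5p, giving p = 7/16.
Let Bob play r1 with probability q. Alice is indifferent when 4q − 5(1−q) = −7q, giving q = 5/16.
The value is 4·(5/16) + (-5)·(11/16) = -35/16.

-35/16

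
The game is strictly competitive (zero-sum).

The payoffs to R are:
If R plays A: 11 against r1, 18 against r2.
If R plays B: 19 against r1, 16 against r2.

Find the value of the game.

83/5

Row minima are 11 and 16, so R's maximin is 16; column maxima are 19 and 18, so C's minimax is 18. These differ, so the equilibrium is in mixed strategies.
Let R play A with probability p. C is indifferent when 11p + 19(1−p) = 18p + 16(1−p), giving p = 3/10.
Let C play r1 with probability q. R is indifferent when 11q + 18(1−q) = 19q + 16(1−q), giving q = 1/5.
The value is 11·(1/5) + (18)·(4/5) = 83/5.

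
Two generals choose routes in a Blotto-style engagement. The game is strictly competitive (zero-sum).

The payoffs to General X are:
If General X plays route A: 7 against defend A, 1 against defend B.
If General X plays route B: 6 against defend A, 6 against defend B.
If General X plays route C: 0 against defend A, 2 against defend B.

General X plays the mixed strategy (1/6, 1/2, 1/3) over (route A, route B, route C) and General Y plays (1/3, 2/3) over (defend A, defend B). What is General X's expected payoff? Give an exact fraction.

71/18

Against (1/3, 2/3), each row's expected payoff is route A: 3; route B: 6; route C: 4/3.
Taking the (1/6, 1/2, 1/3)-weighted average: (1/6)·(3) + (1/2)·(6) + (1/3)·(4/3) = 71/18.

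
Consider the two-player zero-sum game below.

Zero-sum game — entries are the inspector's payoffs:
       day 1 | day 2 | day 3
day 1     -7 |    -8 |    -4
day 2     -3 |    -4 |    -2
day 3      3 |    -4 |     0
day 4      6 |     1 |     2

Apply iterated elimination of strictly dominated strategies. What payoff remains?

1

Column day 3 is strictly dominated by day 2 for the inspectee (-8<-4, -4<-2, -4<0, 1<2); eliminate day 3.
Row day 1 is strictly dominated by row day 2 (-3>-7, -4>-8); eliminate day 1.
Column day 1 is strictly dominated by day 2 for the inspectee (-4<-3, -4<3, 1<6); eliminate day 1.
Row day 3 is strictly dominated by row day 4 (1>-4); eliminate day 3.
Row day 2 is strictly dominated by row day 4 (1>-4); eliminate day 2.
Only (day 4, day 2) remains, with payoff 1.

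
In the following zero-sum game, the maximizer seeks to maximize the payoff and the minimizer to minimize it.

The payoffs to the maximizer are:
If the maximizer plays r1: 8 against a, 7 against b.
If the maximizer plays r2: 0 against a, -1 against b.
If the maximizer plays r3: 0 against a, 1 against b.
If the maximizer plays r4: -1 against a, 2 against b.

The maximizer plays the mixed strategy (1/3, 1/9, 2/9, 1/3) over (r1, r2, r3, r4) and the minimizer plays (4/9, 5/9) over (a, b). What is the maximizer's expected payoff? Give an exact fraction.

224/81

Against (4/9, 5/9), each row's expected payoff is r1: 67/9; r2: -5/9; r3: 5/9; r4: 2/3.
Taking the (1/3, 1/9, 2/9, 1/3)-weighted average: (1/3)·(67/9) + (1/9)·(-5/9) + (2/9)·(5/9) + (1/3)·(2/3) = 224/81.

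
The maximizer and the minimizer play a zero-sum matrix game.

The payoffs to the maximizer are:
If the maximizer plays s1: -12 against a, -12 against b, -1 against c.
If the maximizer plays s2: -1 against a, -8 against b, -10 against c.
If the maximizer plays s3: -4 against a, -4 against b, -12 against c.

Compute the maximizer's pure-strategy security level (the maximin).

-10

The worst-case payoff for each row is s1: -12, s2: -10, s3: -12.
The best of these is -10.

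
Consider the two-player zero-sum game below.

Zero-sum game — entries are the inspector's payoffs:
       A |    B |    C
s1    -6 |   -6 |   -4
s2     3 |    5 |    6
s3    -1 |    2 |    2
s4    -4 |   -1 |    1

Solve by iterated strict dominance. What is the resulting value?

3

Row s1 is strictly dominated by row s2 (3>-6, 5>-6, 6>-4); eliminate s1.
Column C is strictly dominated by A for the inspectee (3<6, -1<2, -4<1); eliminate C.
Row s3 is strictly dominated by row s2 (3>-1, 5>2); eliminate s3.
Column B is strictly dominated by A for the inspectee (3<5, -4<-1); eliminate B.
Row s4 is strictly dominated by row s2 (3>-4); eliminate s4.
Only (s2, A) remains, with payoff 3.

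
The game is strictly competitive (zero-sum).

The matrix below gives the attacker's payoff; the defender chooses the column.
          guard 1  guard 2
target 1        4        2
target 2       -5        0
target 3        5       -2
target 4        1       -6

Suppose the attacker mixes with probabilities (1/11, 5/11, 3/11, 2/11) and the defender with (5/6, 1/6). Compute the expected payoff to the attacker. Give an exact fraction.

Against (5/6, 1/6), each row's expected payoff is target 1: 11/3; target 2: -25/6; target 3: 23/6; target 4: -1/6.
Taking the (1/11, 5/11, 3/11, 2/11)-weighted average: (1/11)·(11/3) + (5/11)·(-25/6) + (3/11)·(23/6) + (2/11)·(-1/6) = -6/11.

-6/11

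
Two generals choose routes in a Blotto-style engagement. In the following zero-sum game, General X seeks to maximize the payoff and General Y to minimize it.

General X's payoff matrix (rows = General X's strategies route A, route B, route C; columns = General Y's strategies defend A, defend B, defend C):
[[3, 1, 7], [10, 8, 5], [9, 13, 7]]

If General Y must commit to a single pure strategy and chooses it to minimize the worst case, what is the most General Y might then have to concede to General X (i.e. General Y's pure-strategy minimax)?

7

The worst case (largest entry) in each column is defend A: 10, defend B: 13, defend C: 7.
The best (smallest) of these is 7.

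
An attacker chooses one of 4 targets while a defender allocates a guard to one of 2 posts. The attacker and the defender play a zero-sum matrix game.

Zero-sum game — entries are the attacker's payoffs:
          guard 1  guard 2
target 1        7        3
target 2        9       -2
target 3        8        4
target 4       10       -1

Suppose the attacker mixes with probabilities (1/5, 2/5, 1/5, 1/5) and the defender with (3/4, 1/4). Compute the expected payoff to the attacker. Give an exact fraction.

131/20

Against (3/4, 1/4), each row's expected payoff is target 1: 6; target 2: 25/4; target 3: 7; target 4: 29/4.
Taking the (1/5, 2/5, 1/5, 1/5)-weighted average: (1/5)·(6) + (2/5)·(25/4) + (1/5)·(7) + (1/5)·(29/4) = 131/20.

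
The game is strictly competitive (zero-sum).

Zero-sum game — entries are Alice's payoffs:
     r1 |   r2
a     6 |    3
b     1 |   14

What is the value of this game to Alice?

Row minima are 3 and 1, so Alice's maximin is 3; column maxima are 6 and 14, so Bob's minimax is 6. These differ, so the equilibrium is in mixed strategies.
Let Alice play a with probability p. Bob is indifferent when 6p + (1−p) = 3p + 14(1−p), giving p = 13/16.
Let Bob play r1 with probability q. Alice is indifferent when 6q + 3(1−q) = q + 14(1−q), giving q = 11/16.
The value is 6·(11/16) + (3)·(5/16) = 81/16.

81/16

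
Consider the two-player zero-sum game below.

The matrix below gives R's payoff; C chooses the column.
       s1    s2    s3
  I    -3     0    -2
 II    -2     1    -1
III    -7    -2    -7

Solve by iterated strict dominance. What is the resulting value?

-2

Row I is strictly dominated by row II (-2>-3, 1>0, -1>-2); eliminate I.
Column s2 is strictly dominated by s1 for C (-2<1, -7<-2); eliminate s2.
Row III is strictly dominated by row II (-2>-7, -1>-7); eliminate III.
Column s3 is strictly dominated by s1 for C (-2<-1); eliminate s3.
Only (II, s1) remains, with payoff -2.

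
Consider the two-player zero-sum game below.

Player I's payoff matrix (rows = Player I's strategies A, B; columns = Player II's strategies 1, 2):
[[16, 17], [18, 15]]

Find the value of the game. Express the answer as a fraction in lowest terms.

Row minima are 16 and 15, so Player I's maximin is 16; column maxima are 18 and 17, so Player II's minimax is 17. These differ, so the equilibrium is in mixed strategies.
Let Player I play A with probability p. Player II is indifferent when 16p + 18(1−p) = 17p + 15(1−p), giving p = 3/4.
Let Player II play 1 with probability q. Player I is indifferent when 16q + 17(1−q) = 18q + 15(1−q), giving q = 1/2.
The value is 16·(1/2) + (17)·(1/2) = 33/2.

33/2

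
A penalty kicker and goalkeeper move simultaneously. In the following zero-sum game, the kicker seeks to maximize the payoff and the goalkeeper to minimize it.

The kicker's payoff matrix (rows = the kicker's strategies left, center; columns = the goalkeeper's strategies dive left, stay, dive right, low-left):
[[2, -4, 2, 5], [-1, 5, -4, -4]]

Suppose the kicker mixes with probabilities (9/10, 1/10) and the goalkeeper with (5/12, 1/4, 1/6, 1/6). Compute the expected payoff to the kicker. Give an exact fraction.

17/20

Against (5/12, 1/4, 1/6, 1/6), each row's expected payoff is left: 1; center: -1/2.
Taking the (9/10, 1/10)-weighted average: (9/10)·(1) + (1/10)·(-1/2) = 17/20.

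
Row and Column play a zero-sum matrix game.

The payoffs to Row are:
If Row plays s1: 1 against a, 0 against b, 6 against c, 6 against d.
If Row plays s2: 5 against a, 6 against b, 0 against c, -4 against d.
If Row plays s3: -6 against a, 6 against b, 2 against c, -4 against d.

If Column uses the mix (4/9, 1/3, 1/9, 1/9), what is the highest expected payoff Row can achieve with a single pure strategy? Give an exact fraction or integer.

34/9

s1: (1)·(4/9) + (0)·(1/3) + (6)·(1/9) + (6)·(1/9) = 16/9.
s2: (5)·(4/9) + (6)·(1/3) + (0)·(1/9) + (-4)·(1/9) = 34/9.
s3: (-6)·(4/9) + (6)·(1/3) + (2)·(1/9) + (-4)·(1/9) = -8/9.
The best pure response is s2 with expected payoff 34/9.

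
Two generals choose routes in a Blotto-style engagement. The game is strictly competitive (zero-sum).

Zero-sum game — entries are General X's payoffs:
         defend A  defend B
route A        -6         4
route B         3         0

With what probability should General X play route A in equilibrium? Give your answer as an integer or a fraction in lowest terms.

Row minima are -6 and 0, so General X's maximin is 0; column maxima are 3 and 4, so General Y's minimax is 3. These differ, so the equilibrium is in mixed strategies.
Let General X play route A with probability p. General Y is indifferent when −6p + 3(1−p) = 4p, giving p = 3/13.

3/13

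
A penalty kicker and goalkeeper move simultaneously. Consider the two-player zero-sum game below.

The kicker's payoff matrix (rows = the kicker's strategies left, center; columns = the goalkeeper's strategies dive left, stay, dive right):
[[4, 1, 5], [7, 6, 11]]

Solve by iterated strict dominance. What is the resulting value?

6

Column dive right is strictly dominated by dive left for the goalkeeper (4<5, 7<11); eliminate dive right.
Column dive left is strictly dominated by stay for the goalkeeper (1<4, 6<7); eliminate dive left.
Row left is strictly dominated by row center (6>1); eliminate left.
Only (center, stay) remains, with payoff 6.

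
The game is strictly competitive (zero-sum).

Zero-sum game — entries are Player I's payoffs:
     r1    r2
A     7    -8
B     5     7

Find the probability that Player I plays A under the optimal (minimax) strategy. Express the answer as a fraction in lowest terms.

Row minima are -8 and 5, so Player I's maximin is 5; column maxima are 7 and 7, so Player II's minimax is 7. These differ, so the equilibrium is in mixed strategies.
Let Player I play A with probability p. Player II is indifferent when 7p + 5(1−p) = −8p + 7(1−p), giving p = 2/17.

2/17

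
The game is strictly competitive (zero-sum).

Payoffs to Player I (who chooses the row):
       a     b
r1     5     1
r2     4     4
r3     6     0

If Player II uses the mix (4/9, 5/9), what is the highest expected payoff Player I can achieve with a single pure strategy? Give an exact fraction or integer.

r1: (5)·(4/9) + (1)·(5/9) = 25/9.
r2: (4)·(4/9) + (4)·(5/9) = 4.
r3: (6)·(4/9) + (0)·(5/9) = 8/3.
The best pure response is r2 with expected payoff 4.

4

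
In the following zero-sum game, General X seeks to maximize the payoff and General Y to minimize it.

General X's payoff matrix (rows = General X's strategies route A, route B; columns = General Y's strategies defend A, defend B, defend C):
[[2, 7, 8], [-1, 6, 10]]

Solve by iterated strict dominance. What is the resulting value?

2

Column defend C is strictly dominated by defend A for General Y (2<8, -1<10); eliminate defend C.
Row route B is strictly dominated by row route A (2>-1, 7>6); eliminate route B.
Column defend B is strictly dominated by defend A for General Y (2<7); eliminate defend B.
Only (route A, defend A) remains, with payoff 2.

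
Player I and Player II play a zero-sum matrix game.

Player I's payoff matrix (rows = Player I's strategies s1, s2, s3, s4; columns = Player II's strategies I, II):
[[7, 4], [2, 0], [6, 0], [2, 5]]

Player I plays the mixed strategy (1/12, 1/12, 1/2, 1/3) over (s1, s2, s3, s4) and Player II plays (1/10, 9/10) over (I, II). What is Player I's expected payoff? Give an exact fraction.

269/120

Against (1/10, 9/10), each row's expected payoff is s1: 43/10; s2: 1/5; s3: 3/5; s4: 47/10.
Taking the (1/12, 1/12, 1/2, 1/3)-weighted average: (1/12)·(43/10) + (1/12)·(1/5) + (1/2)·(3/5) + (1/3)·(47/10) = 269/120.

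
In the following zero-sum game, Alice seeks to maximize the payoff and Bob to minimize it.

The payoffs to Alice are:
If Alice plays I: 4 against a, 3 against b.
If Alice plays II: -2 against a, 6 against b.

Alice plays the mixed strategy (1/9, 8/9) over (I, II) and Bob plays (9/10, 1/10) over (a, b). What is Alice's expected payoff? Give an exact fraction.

Against (9/10, 1/10), each row's expected payoff is I: 39/10; II: -6/5.
Taking the (1/9, 8/9)-weighted average: (1/9)·(39/10) + (8/9)·(-6/5) = -19/30.

-19/30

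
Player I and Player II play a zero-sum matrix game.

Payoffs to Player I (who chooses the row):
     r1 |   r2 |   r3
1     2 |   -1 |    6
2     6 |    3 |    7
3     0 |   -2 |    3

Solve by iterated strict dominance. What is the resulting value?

3

Column r1 is strictly dominated by r2 for Player II (-1<2, 3<6, -2<0); eliminate r1.
Column r3 is strictly dominated by r2 for Player II (-1<6, 3<7, -2<3); eliminate r3.
Row 3 is strictly dominated by row 1 (-1>-2); eliminate 3.
Row 1 is strictly dominated by row 2 (3>-1); eliminate 1.
Only (2, r2) remains, with payoff 3.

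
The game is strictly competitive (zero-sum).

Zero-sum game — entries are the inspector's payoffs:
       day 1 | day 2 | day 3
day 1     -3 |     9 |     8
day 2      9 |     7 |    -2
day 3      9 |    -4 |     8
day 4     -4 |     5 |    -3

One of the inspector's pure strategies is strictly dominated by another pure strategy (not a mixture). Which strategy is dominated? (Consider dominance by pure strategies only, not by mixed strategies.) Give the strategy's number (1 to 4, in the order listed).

4

Compare day 4 with day 1: -3 > -4, 9 > 5, 8 > -3.
So day 1 strictly dominates day 4 for the inspector; day 4 is strictly dominated.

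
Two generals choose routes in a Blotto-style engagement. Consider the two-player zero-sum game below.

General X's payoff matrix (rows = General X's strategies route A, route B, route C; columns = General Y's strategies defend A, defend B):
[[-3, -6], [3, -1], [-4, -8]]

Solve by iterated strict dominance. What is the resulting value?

Row route C is strictly dominated by row route A (-3>-4, -6>-8); eliminate route C.
Column defend A is strictly dominated by defend B for General Y (-6<-3, -1<3); eliminate defend A.
Row route A is strictly dominated by row route B (-1>-6); eliminate route A.
Only (route B, defend B) remains, with payoff -1.

-1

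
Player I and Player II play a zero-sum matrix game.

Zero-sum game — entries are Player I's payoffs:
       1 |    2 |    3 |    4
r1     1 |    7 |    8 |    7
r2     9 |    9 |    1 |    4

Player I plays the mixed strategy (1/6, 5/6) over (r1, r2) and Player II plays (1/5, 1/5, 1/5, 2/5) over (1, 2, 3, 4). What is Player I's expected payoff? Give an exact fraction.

11/2

Against (1/5, 1/5, 1/5, 2/5), each row's expected payoff is r1: 6; r2: 27/5.
Taking the (1/6, 5/6)-weighted average: (1/6)·(6) + (5/6)·(27/5) = 11/2.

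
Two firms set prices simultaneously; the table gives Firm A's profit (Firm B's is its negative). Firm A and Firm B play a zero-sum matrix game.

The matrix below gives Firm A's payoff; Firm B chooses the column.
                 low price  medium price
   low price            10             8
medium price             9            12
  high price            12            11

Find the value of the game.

45/4

Row low price is strictly dominated by row high price, so Firm A never plays it.
The remaining 2×2 game on (medium price, high price) × (low price, medium price) has no saddle point. Let Firm A play medium price with probability p; indifference gives 9p + 12(1−p) = 12p + 11(1−p), so p = 1/4.
Similarly Firm B's optimal q on low price is 1/4, and the value is 9·(1/4) + (12)·(3/4) = 45/4.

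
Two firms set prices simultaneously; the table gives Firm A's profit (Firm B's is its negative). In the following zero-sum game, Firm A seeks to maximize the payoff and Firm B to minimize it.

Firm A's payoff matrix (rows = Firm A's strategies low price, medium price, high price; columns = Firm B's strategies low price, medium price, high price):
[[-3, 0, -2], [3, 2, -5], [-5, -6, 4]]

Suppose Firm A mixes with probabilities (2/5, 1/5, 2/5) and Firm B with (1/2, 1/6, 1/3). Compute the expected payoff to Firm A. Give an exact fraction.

Against (1/2, 1/6, 1/3), each row's expected payoff is low price: -13/6; medium price: 1/6; high price: -13/6.
Taking the (2/5, 1/5, 2/5)-weighted average: (2/5)·(-13/6) + (1/5)·(1/6) + (2/5)·(-13/6) = -17/10.

-17/10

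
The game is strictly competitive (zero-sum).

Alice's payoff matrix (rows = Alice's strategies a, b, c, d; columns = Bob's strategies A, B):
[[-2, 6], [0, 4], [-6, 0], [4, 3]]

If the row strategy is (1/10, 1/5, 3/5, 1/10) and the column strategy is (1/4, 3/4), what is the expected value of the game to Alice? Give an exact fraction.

Against (1/4, 3/4), each row's expected payoff is a: 4; b: 3; c: -3/2; d: 13/4.
Taking the (1/10, 1/5, 3/5, 1/10)-weighted average: (1/10)·(4) + (1/5)·(3) + (3/5)·(-3/2) + (1/10)·(13/4) = 17/40.

17/40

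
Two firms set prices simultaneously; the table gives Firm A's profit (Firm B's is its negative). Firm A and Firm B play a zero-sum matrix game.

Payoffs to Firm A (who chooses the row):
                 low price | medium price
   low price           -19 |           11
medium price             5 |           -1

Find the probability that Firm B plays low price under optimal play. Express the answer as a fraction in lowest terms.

1/3

Row minima are -19 and -1, so Firm A's maximin is -1; column maxima are 5 and 11, so Firm B's minimax is 5. These differ, so the equilibrium is in mixed strategies.
Let Firm B play low price with probability q. Firm A is indifferent when −19q + 11(1−q) = 5q − (1−q), giving q = 1/3.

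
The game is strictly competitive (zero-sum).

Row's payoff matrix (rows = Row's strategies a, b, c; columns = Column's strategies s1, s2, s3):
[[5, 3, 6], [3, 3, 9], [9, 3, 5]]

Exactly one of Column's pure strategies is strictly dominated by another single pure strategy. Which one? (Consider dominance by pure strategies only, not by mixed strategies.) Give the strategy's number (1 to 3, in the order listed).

3

Column prefers columns that give Row less. Compare s3 with s2: 3 < 6, 3 < 9, 3 < 5.
So s2 strictly dominates s3 for Column; s3 is strictly dominated.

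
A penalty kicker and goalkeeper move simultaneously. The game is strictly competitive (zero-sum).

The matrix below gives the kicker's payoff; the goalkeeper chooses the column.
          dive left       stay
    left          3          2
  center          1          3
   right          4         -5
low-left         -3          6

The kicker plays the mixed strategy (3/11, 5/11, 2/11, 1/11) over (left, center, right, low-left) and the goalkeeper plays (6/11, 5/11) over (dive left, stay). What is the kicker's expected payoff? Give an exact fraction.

199/121

Against (6/11, 5/11), each row's expected payoff is left: 28/11; center: 21/11; right: -1/11; low-left: 12/11.
Taking the (3/11, 5/11, 2/11, 1/11)-weighted average: (3/11)·(28/11) + (5/11)·(21/11) + (2/11)·(-1/11) + (1/11)·(12/11) = 199/121.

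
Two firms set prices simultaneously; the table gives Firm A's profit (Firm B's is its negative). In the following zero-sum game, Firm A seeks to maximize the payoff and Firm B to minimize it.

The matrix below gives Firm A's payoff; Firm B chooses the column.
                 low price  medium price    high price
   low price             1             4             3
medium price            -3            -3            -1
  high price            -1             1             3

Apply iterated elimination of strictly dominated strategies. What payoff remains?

Row medium price is strictly dominated by row low price (1>-3, 4>-3, 3>-1); eliminate medium price.
Column medium price is strictly dominated by low price for Firm B (1<4, -1<1); eliminate medium price.
Column high price is strictly dominated by low price for Firm B (1<3, -1<3); eliminate high price.
Row high price is strictly dominated by row low price (1>-1); eliminate high price.
Only (low price, low price) remains, with payoff 1.

1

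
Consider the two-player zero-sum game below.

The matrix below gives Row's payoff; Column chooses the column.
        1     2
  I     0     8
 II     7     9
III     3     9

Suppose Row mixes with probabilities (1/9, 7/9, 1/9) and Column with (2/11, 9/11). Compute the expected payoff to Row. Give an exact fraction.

Against (2/11, 9/11), each row's expected payoff is I: 72/11; II: 95/11; III: 87/11.
Taking the (1/9, 7/9, 1/9)-weighted average: (1/9)·(72/11) + (7/9)·(95/11) + (1/9)·(87/11) = 824/99.

824/99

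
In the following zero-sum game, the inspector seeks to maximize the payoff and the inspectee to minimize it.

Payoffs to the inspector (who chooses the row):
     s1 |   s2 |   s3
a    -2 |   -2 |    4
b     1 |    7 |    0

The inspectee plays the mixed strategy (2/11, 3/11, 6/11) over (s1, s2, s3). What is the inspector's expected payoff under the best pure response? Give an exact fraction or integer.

23/11

a: (-2)·(2/11) + (-2)·(3/11) + (4)·(6/11) = 14/11.
b: (1)·(2/11) + (7)·(3/11) + (0)·(6/11) = 23/11.
The best pure response is b with expected payoff 23/11.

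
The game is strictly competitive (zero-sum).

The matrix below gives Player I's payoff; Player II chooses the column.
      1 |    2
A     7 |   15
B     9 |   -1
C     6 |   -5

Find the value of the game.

71/9

Row C is strictly dominated by row B, so Player I never plays it.
The remaining 2×2 game on (A, B) × (1, 2) has no saddle point. Let Player I play A with probability p; indifference gives 7p + 9(1−p) = 15p − (1−p), so p = 5/9.
Similarly Player II's optimal q on 1 is 8/9, and the value is 7·(8/9) + (15)·(1/9) = 71/9.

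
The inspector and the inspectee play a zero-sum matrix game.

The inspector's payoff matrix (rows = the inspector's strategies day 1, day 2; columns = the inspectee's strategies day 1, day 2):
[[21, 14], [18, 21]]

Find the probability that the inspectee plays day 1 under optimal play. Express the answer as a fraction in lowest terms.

Row minima are 14 and 18, so the inspector's maximin is 18; column maxima are 21 and 21, so the inspectee's minimax is 21. These differ, so the equilibrium is in mixed strategies.
Let the inspectee play day 1 with probability q. The inspector is indifferent when 21q + 14(1−q) = 18q + 21(1−q), giving q = 7/10.

7/10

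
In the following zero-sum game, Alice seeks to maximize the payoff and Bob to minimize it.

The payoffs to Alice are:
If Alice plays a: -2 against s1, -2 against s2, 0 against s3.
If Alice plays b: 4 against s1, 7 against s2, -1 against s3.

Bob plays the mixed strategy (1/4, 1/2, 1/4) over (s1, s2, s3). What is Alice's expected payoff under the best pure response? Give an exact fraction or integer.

17/4

a: (-2)·(1/4) + (-2)·(1/2) + (0)·(1/4) = -3/2.
b: (4)·(1/4) + (7)·(1/2) + (-1)·(1/4) = 17/4.
The best pure response is b with expected payoff 17/4.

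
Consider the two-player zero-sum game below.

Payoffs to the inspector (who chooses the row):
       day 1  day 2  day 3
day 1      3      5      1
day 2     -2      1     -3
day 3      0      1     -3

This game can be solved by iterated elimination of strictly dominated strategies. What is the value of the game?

Row day 2 is strictly dominated by row day 1 (3>-2, 5>1, 1>-3); eliminate day 2.
Row day 3 is strictly dominated by row day 1 (3>0, 5>1, 1>-3); eliminate day 3.
Column day 2 is strictly dominated by day 1 for the inspectee (3<5); eliminate day 2.
Column day 1 is strictly dominated by day 3 for the inspectee (1<3); eliminate day 1.
Only (day 1, day 3) remains, with payoff 1.

1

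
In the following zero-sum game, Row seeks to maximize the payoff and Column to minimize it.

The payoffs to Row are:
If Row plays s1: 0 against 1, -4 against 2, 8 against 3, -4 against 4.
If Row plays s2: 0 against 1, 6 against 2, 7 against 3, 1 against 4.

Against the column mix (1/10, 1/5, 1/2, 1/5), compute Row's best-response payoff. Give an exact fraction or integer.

49/10

s1: (0)·(1/10) + (-4)·(1/5) + (8)·(1/2) + (-4)·(1/5) = 12/5.
s2: (0)·(1/10) + (6)·(1/5) + (7)·(1/2) + (1)·(1/5) = 49/10.
The best pure response is s2 with expected payoff 49/10.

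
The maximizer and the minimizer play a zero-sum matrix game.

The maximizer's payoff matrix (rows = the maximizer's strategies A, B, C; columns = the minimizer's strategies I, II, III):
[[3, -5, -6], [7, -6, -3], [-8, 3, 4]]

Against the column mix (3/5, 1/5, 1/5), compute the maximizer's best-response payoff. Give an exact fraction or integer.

12/5

A: (3)·(3/5) + (-5)·(1/5) + (-6)·(1/5) = -2/5.
B: (7)·(3/5) + (-6)·(1/5) + (-3)·(1/5) = 12/5.
C: (-8)·(3/5) + (3)·(1/5) + (4)·(1/5) = -17/5.
The best pure response is B with expected payoff 12/5.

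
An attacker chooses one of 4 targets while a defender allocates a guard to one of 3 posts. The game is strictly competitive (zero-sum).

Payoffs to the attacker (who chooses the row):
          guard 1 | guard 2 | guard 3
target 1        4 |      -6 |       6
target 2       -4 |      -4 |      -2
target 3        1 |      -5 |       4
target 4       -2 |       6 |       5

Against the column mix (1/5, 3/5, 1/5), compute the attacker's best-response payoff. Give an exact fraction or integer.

target 1: (4)·(1/5) + (-6)·(3/5) + (6)·(1/5) = -8/5.
target 2: (-4)·(1/5) + (-4)·(3/5) + (-2)·(1/5) = -18/5.
target 3: (1)·(1/5) + (-5)·(3/5) + (4)·(1/5) = -2.
target 4: (-2)·(1/5) + (6)·(3/5) + (5)·(1/5) = 21/5.
The best pure response is target 4 with expected payoff 21/5.

21/5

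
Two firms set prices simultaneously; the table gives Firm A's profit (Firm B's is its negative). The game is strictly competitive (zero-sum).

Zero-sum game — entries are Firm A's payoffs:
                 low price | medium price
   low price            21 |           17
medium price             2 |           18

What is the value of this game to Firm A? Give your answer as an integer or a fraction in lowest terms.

86/5

Row minima are 17 and 2, so Firm A's maximin is 17; column maxima are 21 and 18, so Firm B's minimax is 18. These differ, so the equilibrium is in mixed strategies.
Let Firm A play low price with probability p. Firm B is indifferent when 21p + 2(1−p) = 17p + 18(1−p), giving p = 4/5.
Let Firm B play low price with probability q. Firm A is indifferent when 21q + 17(1−q) = 2q + 18(1−q), giving q = 1/20.
The value is 21·(1/20) + (17)·(19/20) = 86/5.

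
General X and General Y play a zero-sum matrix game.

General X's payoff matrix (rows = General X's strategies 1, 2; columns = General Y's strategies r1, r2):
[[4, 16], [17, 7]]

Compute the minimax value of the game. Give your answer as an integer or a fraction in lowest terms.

Row minima are 4 and 7, so General X's maximin is 7; column maxima are 17 and 16, so General Y's minimax is 16. These differ, so the equilibrium is in mixed strategies.
Let General X play 1 with probability p. General Y is indifferent when 4p + 17(1−p) = 16p + 7(1−p), giving p = 5/11.
Let General Y play r1 with probability q. General X is indifferent when 4q + 16(1−q) = 17q + 7(1−q), giving q = 9/22.
The value is 4·(9/22) + (16)·(13/22) = 122/11.

122/11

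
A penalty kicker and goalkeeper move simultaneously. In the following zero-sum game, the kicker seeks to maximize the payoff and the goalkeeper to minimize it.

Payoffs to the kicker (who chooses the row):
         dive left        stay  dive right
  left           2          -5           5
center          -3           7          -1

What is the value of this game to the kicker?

Column dive right is strictly dominated by dive left for the goalkeeper (it gives the kicker more in every row).
The remaining 2×2 game on (left, center) × (dive left, stay) has no saddle point. Let the kicker play left with probability p; indifference gives 2p − 3(1−p) = −5p + 7(1−p), so p = 10/17.
Similarly the goalkeeper's optimal q on dive left is 12/17, and the value is 2·(12/17) + (-5)·(5/17) = -1/17.

-1/17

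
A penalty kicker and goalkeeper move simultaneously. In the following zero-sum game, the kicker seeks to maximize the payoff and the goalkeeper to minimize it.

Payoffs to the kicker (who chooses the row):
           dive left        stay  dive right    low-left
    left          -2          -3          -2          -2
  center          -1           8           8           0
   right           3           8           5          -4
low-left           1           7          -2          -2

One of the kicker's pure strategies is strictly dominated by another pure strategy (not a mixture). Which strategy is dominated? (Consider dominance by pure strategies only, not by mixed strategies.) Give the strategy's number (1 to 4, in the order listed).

Compare left with center: -1 > -2, 8 > -3, 8 > -2, 0 > -2.
So center strictly dominates left for the kicker; left is strictly dominated.

1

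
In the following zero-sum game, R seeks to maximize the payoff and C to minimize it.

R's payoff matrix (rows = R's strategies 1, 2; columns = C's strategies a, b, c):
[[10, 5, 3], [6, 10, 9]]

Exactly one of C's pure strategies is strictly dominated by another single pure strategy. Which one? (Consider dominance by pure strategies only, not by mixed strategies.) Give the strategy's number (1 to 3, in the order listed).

2

C prefers columns that give R less. Compare b with c: 3 < 5, 9 < 10.
So c strictly dominates b for C; b is strictly dominated.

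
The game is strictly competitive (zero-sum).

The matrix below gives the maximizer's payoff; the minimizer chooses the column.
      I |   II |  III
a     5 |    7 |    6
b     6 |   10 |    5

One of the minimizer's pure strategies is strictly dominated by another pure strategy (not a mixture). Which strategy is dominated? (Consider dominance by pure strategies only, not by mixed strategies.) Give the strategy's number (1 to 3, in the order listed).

The minimizer prefers columns that give the maximizer less. Compare II with I: 5 < 7, 6 < 10.
So I strictly dominates II for the minimizer; II is strictly dominated.

2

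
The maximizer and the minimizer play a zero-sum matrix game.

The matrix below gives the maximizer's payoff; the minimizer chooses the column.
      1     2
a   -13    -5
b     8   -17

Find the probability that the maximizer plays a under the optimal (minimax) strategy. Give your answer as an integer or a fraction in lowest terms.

25/33

Row minima are -13 and -17, so the maximizer's maximin is -13; column maxima are 8 and -5, so the minimizer's minimax is -5. These differ, so the equilibrium is in mixed strategies.
Let the maximizer play a with probability p. The minimizer is indifferent when −13p + 8(1−p) = −5p − 17(1−p), giving p = 25/33.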